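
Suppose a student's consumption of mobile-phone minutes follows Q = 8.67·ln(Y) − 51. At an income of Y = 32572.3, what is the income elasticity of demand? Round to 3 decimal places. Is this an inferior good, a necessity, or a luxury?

0.222 (necessity)

At Y = 32572.3: Q = 39.092.
dQ/dY = 8.67/Y = 0.000266177 at this income.
η = (dQ/dY)·(Y/Q) = 0.000266177 × (32572.3/39.092) = 0.222.
Since 0 < η < 1, the good is a necessity.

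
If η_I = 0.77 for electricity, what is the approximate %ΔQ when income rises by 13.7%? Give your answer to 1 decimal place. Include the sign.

10.5%

%ΔQ ≈ η × %ΔI = 0.77 × 13.7% = 10.5%.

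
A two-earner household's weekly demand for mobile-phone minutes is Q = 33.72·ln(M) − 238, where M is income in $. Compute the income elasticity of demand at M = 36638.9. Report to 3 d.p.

0.290

At M = 36638.9: Q = 116.359.
dQ/dM = 33.72/M = 0.000920333 at this income.
η = (dQ/dM)·(M/Q) = 0.000920333 × (36638.9/116.359) = 0.290.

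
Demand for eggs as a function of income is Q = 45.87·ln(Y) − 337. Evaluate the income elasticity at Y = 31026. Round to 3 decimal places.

0.334

At Y = 31026: Q = 137.414.
dQ/dY = 45.87/Y = 0.00147844 at this income.
η = (dQ/dY)·(Y/Q) = 0.00147844 × (31026/137.414) = 0.334.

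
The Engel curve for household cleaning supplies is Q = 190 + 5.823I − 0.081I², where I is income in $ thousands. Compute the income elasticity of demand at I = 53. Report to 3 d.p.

At I = 53: Q = 271.0900.
dQ/dI = 5.823 − 0.162I = -2.76300.
η = (dQ/dI)·(I/Q) = -2.76300 × (53/271.0900) = -0.540.

-0.540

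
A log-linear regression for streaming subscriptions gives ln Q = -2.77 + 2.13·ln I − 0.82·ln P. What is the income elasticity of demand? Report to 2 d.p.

In a log-linear demand, the coefficient on ln I is the income elasticity.
So η = 2.13.

2.13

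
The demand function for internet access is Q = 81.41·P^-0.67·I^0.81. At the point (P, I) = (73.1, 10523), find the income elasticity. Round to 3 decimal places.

For a multiplicative demand Q = A·P^α·I^β, the income elasticity is β everywhere.
Here β = 0.81, so η = 0.810.

0.810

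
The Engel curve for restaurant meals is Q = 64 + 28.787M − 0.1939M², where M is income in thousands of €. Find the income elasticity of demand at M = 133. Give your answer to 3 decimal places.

-6.550

At M = 133: Q = 462.7739.
dQ/dM = 28.787 − 0.3878M = -22.79040.
η = (dQ/dM)·(M/Q) = -22.79040 × (133/462.7739) = -6.550.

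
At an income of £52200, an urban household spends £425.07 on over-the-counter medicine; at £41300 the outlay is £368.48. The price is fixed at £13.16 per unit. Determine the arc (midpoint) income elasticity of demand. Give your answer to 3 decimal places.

With a constant price, Q₁ = 425.07/13.16 = 32.300 and Q₂ = 368.48/13.16 = 28.000 (equivalently, work directly with expenditure since P cancels).
Midpoint %ΔQ = (368.48 − 425.07)/396.78 = -0.14262; midpoint %ΔI = (41300 − 52200)/46750 = -0.23316.
η = -0.14262 / -0.23316 = 0.612.

0.612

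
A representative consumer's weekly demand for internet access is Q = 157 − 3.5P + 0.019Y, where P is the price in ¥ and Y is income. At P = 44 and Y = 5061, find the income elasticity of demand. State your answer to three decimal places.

At P = 44, Y = 5061: Q = 99.159.
Holding P constant, ∂Q/∂Y = 0.019.
η_Y = (∂Q/∂Y)·(Y/Q) = 0.019 × (5061/99.159) = 0.970.

0.970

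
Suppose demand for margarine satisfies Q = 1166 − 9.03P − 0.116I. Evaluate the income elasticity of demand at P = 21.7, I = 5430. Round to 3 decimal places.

At P = 21.7, I = 5430: Q = 340.169.
Holding P constant, ∂Q/∂I = −0.116.
η_I = (∂Q/∂I)·(I/Q) = -0.116 × (5430/340.169) = -1.852.

-1.852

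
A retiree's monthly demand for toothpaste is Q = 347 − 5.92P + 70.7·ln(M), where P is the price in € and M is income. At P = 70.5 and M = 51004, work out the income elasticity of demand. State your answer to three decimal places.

0.102

At P = 70.5, M = 51004: Q = 696.004.
Holding P constant, ∂Q/∂M = 70.7/M = 0.00138617.
η_M = (∂Q/∂M)·(M/Q) = 0.00138617 × (51004/696.004) = 0.102.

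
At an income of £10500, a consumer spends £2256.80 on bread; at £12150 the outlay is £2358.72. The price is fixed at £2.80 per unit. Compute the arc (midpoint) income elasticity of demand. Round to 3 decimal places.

With a constant price, Q₁ = 2256.80/2.80 = 806.000 and Q₂ = 2358.72/2.80 = 842.400 (equivalently, work directly with expenditure since P cancels).
Midpoint %ΔQ = (2358.72 − 2256.80)/2307.76 = 0.04416; midpoint %ΔI = (12150 − 10500)/11325 = 0.14570.
η = 0.04416 / 0.14570 = 0.303.

0.303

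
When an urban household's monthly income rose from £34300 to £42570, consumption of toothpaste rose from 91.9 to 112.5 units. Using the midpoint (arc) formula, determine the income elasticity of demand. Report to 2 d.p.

ΔQ = 112.5 − 91.9 = 20.6; midpoint Q̄ = (91.9 + 112.5)/2 = 102.2.
ΔI = 42570 − 34300 = 8270; midpoint Ī = (34300 + 42570)/2 = 38435.
η = (ΔQ/Q̄) ÷ (ΔI/Ī) = (20.6/102.2) ÷ (8270/38435) = 0.94.

0.94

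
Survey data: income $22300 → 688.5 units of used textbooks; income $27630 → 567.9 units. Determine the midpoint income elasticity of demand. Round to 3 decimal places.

ΔQ = 567.9 − 688.5 = -120.6; midpoint Q̄ = (688.5 + 567.9)/2 = 628.2.
ΔI = 27630 − 22300 = 5330; midpoint Ī = (22300 + 27630)/2 = 24965.
η = (ΔQ/Q̄) ÷ (ΔI/Ī) = (-120.6/628.2) ÷ (5330/24965) = -0.899.

-0.899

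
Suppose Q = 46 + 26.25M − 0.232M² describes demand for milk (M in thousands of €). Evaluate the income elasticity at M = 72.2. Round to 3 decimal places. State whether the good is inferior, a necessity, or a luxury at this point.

-0.715 (inferior good)

At M = 72.2: Q = 731.8711.
dQ/dM = 26.25 − 0.464M = -7.25080.
η = (dQ/dM)·(M/Q) = -7.25080 × (72.2/731.8711) = -0.715.
η < 0 ⇒ inferior good.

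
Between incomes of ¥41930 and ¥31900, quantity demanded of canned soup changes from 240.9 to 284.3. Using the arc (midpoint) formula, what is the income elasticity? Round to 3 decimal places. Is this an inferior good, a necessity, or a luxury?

-0.608 (inferior good)

ΔQ = 284.3 − 240.9 = 43.4; midpoint Q̄ = (240.9 + 284.3)/2 = 262.6.
ΔI = 31900 − 41930 = -10030; midpoint Ī = (41930 + 31900)/2 = 36915.
η = (ΔQ/Q̄) ÷ (ΔI/Ī) = (43.4/262.6) ÷ (-10030/36915) = -0.608.
η < 0 ⇒ inferior good.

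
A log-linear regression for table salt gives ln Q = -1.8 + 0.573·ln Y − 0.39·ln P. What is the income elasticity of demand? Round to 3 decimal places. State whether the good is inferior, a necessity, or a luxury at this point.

0.573 (necessity)

In a log-linear demand, the coefficient on ln Y is the income elasticity.
So η = 0.573.
0 < η < 1 ⇒ necessity.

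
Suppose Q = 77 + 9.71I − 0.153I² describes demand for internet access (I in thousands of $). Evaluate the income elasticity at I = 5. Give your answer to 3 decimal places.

At I = 5: Q = 121.7250.
dQ/dI = 9.71 − 0.306I = 8.18000.
η = (dQ/dI)·(I/Q) = 8.18000 × (5/121.7250) = 0.336.

0.336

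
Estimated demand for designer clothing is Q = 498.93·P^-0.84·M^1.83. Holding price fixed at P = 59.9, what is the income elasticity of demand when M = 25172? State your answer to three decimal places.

1.830

For a multiplicative demand Q = A·P^α·M^β, the income elasticity is β everywhere.
Here β = 1.83, so η = 1.830.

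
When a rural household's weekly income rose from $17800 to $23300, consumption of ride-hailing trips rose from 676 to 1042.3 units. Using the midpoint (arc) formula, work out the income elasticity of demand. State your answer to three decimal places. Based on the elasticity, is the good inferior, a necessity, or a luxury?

ΔQ = 1042.3 − 676 = 366.3; midpoint Q̄ = (676 + 1042.3)/2 = 859.15.
ΔI = 23300 − 17800 = 5500; midpoint Ī = (17800 + 23300)/2 = 20550.
η = (ΔQ/Q̄) ÷ (ΔI/Ī) = (366.3/859.15) ÷ (5500/20550) = 1.593.
η > 1 ⇒ luxury.

1.593 (luxury)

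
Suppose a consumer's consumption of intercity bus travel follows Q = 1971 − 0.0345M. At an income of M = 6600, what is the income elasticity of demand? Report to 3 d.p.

At M = 6600: Q = 1743.300.
dQ/dM = −0.0345.
η = (dQ/dM)·(M/Q) = -0.0345 × (6600/1743.300) = -0.131.

-0.131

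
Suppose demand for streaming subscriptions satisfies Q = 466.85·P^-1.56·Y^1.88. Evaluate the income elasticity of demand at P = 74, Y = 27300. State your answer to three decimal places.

For a multiplicative demand Q = A·P^α·Y^β, the income elasticity is β everywhere.
Here β = 1.88, so η = 1.880.

1.880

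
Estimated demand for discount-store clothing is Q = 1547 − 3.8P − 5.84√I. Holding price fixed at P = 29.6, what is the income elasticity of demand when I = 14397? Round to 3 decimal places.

At P = 29.6, I = 14397: Q = 733.793.
Holding P constant, ∂Q/∂I = -5.84/(2√I) = -0.0243359.
η_I = (∂Q/∂I)·(I/Q) = -0.0243359 × (14397/733.793) = -0.477.

-0.477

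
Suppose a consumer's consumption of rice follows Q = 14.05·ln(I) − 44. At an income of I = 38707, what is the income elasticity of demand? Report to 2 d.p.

0.13

At I = 38707: Q = 104.421.
dQ/dI = 14.05/I = 0.000362983 at this income.
η = (dQ/dI)·(I/Q) = 0.000362983 × (38707/104.421) = 0.13.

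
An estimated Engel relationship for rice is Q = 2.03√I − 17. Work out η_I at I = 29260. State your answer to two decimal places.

0.53

At I = 29260: Q = 330.243.
dQ/dI = 2.03/(2√I) = 0.00593375 at this income.
η = (dQ/dI)·(I/Q) = 0.00593375 × (29260/330.243) = 0.53.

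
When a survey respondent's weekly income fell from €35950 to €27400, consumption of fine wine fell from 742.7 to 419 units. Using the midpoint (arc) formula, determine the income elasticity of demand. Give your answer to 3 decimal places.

2.065

ΔQ = 419 − 742.7 = -323.7; midpoint Q̄ = (742.7 + 419)/2 = 580.85.
ΔI = 27400 − 35950 = -8550; midpoint Ī = (35950 + 27400)/2 = 31675.
η = (ΔQ/Q̄) ÷ (ΔI/Ī) = (-323.7/580.85) ÷ (-8550/31675) = 2.065.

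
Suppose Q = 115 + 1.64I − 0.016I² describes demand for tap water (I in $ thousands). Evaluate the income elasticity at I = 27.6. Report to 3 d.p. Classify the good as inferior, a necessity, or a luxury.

0.141 (necessity)

At I = 27.6: Q = 148.0758.
dQ/dI = 1.64 − 0.032I = 0.75680.
η = (dQ/dI)·(I/Q) = 0.75680 × (27.6/148.0758) = 0.141.
0 < η < 1 ⇒ necessity.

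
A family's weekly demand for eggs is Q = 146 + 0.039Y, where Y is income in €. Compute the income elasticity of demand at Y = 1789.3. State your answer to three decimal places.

At Y = 1789.3: Q = 215.783.
dQ/dY = 0.039.
η = (dQ/dY)·(Y/Q) = 0.039 × (1789.3/215.783) = 0.323.

0.323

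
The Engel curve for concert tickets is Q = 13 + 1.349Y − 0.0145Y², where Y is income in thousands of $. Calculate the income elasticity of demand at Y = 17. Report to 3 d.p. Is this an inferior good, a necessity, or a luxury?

0.458 (necessity)

At Y = 17: Q = 31.7425.
dQ/dY = 1.349 − 0.029Y = 0.85600.
η = (dQ/dY)·(Y/Q) = 0.85600 × (17/31.7425) = 0.458.
0 < η < 1 ⇒ necessity.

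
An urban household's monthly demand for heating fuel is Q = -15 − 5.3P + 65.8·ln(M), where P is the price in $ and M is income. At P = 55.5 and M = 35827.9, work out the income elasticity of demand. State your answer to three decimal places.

At P = 55.5, M = 35827.9: Q = 380.861.
Holding P constant, ∂Q/∂M = 65.8/M = 0.00183656.
η_M = (∂Q/∂M)·(M/Q) = 0.00183656 × (35827.9/380.861) = 0.173.

0.173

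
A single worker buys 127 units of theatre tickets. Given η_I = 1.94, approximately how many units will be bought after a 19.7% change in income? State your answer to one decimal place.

%ΔQ ≈ η × %ΔI = 1.94 × 19.7% = 38.218%.
New Q ≈ 127 × (1 + 0.38218) = 175.5.

175.5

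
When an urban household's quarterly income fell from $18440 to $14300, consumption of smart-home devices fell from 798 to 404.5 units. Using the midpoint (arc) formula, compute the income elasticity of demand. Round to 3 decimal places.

ΔQ = 404.5 − 798 = -393.5; midpoint Q̄ = (798 + 404.5)/2 = 601.25.
ΔI = 14300 − 18440 = -4140; midpoint Ī = (18440 + 14300)/2 = 16370.
η = (ΔQ/Q̄) ÷ (ΔI/Ī) = (-393.5/601.25) ÷ (-4140/16370) = 2.588.

2.588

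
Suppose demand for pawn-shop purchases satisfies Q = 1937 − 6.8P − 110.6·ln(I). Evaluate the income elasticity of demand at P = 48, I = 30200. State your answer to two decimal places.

At P = 48, I = 30200: Q = 469.695.
Holding P constant, ∂Q/∂I = -110.6/I = -0.00366225.
η_I = (∂Q/∂I)·(I/Q) = -0.00366225 × (30200/469.695) = -0.24.

-0.24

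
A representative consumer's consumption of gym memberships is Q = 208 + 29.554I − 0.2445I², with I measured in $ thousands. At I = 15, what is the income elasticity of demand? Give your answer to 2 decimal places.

0.56

At I = 15: Q = 596.2975.
dQ/dI = 29.554 − 0.489I = 22.21900.
η = (dQ/dI)·(I/Q) = 22.21900 × (15/596.2975) = 0.56.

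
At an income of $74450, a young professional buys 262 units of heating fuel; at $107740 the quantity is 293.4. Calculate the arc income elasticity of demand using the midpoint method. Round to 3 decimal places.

ΔQ = 293.4 − 262 = 31.4; midpoint Q̄ = (262 + 293.4)/2 = 277.7.
ΔI = 107740 − 74450 = 33290; midpoint Ī = (74450 + 107740)/2 = 91095.
η = (ΔQ/Q̄) ÷ (ΔI/Ī) = (31.4/277.7) ÷ (33290/91095) = 0.309.

0.309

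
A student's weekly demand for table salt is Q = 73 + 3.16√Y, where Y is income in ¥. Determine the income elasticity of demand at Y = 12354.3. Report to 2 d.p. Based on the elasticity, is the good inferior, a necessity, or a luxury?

0.41 (necessity)

At Y = 12354.3: Q = 424.234.
dQ/dY = 3.16/(2√Y) = 0.014215 at this income.
η = (dQ/dY)·(Y/Q) = 0.014215 × (12354.3/424.234) = 0.41.
Since 0 < η < 1, the good is a necessity.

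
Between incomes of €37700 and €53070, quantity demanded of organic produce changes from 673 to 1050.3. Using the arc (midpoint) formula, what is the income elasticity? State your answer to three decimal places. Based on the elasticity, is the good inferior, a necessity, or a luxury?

1.293 (luxury)

ΔQ = 1050.3 − 673 = 377.3; midpoint Q̄ = (673 + 1050.3)/2 = 861.65.
ΔI = 53070 − 37700 = 15370; midpoint Ī = (37700 + 53070)/2 = 45385.
η = (ΔQ/Q̄) ÷ (ΔI/Ī) = (377.3/861.65) ÷ (15370/45385) = 1.293.
η > 1 ⇒ luxury.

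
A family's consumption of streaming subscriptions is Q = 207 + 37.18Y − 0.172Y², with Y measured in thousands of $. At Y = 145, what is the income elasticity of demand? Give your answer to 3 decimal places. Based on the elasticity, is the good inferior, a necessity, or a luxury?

-0.929 (inferior good)

At Y = 145: Q = 1981.8000.
dQ/dY = 37.18 − 0.344Y = -12.70000.
η = (dQ/dY)·(Y/Q) = -12.70000 × (145/1981.8000) = -0.929.
η < 0 ⇒ inferior good.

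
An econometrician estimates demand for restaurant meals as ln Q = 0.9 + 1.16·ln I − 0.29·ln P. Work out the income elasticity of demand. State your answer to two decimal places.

In a log-linear demand, the coefficient on ln I is the income elasticity.
So η = 1.16.

1.16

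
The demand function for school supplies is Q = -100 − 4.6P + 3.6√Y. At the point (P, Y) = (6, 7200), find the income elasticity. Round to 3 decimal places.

0.859

At P = 6, Y = 7200: Q = 177.870.
Holding P constant, ∂Q/∂Y = 3.6/(2√Y) = 0.0212132.
η_Y = (∂Q/∂Y)·(Y/Q) = 0.0212132 × (7200/177.870) = 0.859.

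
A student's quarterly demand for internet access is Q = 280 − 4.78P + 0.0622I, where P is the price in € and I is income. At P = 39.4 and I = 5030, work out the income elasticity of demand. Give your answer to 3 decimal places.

At P = 39.4, I = 5030: Q = 404.534.
Holding P constant, ∂Q/∂I = 0.0622.
η_I = (∂Q/∂I)·(I/Q) = 0.0622 × (5030/404.534) = 0.773.

0.773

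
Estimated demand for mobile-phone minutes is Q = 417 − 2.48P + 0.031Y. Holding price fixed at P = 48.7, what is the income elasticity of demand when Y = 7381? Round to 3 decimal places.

0.436

At P = 48.7, Y = 7381: Q = 525.035.
Holding P constant, ∂Q/∂Y = 0.031.
η_Y = (∂Q/∂Y)·(Y/Q) = 0.031 × (7381/525.035) = 0.436.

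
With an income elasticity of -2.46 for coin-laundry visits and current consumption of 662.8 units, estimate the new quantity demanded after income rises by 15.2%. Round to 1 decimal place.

415.0

%ΔQ ≈ η × %ΔI = -2.46 × 15.2% = -37.392%.
New Q ≈ 662.8 × (1 − 0.37392) = 415.0.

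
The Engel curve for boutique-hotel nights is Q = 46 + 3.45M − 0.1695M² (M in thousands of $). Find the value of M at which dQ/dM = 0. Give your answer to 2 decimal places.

dQ/dM = 3.45 − 0.339M.
The good is inferior where dQ/dM < 0. Setting dQ/dM = 0 gives M = 3.45 / 0.339 = 10.18.

10.18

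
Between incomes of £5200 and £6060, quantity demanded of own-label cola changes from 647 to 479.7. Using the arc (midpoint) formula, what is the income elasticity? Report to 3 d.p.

-1.944

ΔQ = 479.7 − 647 = -167.3; midpoint Q̄ = (647 + 479.7)/2 = 563.35.
ΔI = 6060 − 5200 = 860; midpoint Ī = (5200 + 6060)/2 = 5630.
η = (ΔQ/Q̄) ÷ (ΔI/Ī) = (-167.3/563.35) ÷ (860/5630) = -1.944.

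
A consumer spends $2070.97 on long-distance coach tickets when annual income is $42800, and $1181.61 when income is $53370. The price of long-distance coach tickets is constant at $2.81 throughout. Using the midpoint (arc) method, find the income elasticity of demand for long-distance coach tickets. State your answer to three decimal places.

With a constant price, Q₁ = 2070.97/2.81 = 737.000 and Q₂ = 1181.61/2.81 = 420.502 (equivalently, work directly with expenditure since P cancels).
Midpoint %ΔQ = (1181.61 − 2070.97)/1626.29 = -0.54686; midpoint %ΔI = (53370 − 42800)/48085 = 0.21982.
η = -0.54686 / 0.21982 = -2.488.

-2.488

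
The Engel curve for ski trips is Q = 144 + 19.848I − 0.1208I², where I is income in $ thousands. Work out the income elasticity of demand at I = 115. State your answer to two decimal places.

-1.10

At I = 115: Q = 828.9400.
dQ/dI = 19.848 − 0.2416I = -7.93600.
η = (dQ/dI)·(I/Q) = -7.93600 × (115/828.9400) = -1.10.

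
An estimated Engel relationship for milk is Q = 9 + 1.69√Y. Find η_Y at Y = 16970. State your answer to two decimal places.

At Y = 16970: Q = 229.155.
dQ/dY = 1.69/(2√Y) = 0.00648658 at this income.
η = (dQ/dY)·(Y/Q) = 0.00648658 × (16970/229.155) = 0.48.

0.48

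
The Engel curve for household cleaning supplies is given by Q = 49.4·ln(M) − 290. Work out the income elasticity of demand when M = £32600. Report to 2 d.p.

At M = 32600: Q = 223.368.
dQ/dM = 49.4/M = 0.00151534 at this income.
η = (dQ/dM)·(M/Q) = 0.00151534 × (32600/223.368) = 0.22.

0.22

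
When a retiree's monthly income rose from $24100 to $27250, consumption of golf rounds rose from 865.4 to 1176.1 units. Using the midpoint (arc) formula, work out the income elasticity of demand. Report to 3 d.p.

2.481

ΔQ = 1176.1 − 865.4 = 310.7; midpoint Q̄ = (865.4 + 1176.1)/2 = 1020.75.
ΔI = 27250 − 24100 = 3150; midpoint Ī = (24100 + 27250)/2 = 25675.
η = (ΔQ/Q̄) ÷ (ΔI/Ī) = (310.7/1020.75) ÷ (3150/25675) = 2.481.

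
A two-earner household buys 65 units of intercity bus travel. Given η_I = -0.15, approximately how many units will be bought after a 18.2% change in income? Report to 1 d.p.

63.2

%ΔQ ≈ η × %ΔI = -0.15 × 18.2% = -2.73%.
New Q ≈ 65 × (1 − 0.0273) = 63.2.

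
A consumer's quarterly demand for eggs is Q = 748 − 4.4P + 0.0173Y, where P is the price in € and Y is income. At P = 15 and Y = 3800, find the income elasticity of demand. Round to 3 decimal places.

0.088

At P = 15, Y = 3800: Q = 747.740.
Holding P constant, ∂Q/∂Y = 0.0173.
η_Y = (∂Q/∂Y)·(Y/Q) = 0.0173 × (3800/747.740) = 0.088.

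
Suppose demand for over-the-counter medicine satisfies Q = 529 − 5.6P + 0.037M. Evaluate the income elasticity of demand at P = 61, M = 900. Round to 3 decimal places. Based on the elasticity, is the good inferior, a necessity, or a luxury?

At P = 61, M = 900: Q = 220.700.
Holding P constant, ∂Q/∂M = 0.037.
η_M = (∂Q/∂M)·(M/Q) = 0.037 × (900/220.700) = 0.151.
Since 0 < η < 1, this is a necessity.

0.151 (necessity)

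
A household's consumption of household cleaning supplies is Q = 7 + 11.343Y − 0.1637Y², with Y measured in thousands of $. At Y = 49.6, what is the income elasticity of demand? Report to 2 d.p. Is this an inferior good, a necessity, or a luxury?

At Y = 49.6: Q = 166.8846.
dQ/dY = 11.343 − 0.3274Y = -4.89604.
η = (dQ/dY)·(Y/Q) = -4.89604 × (49.6/166.8846) = -1.46.
η < 0 ⇒ inferior good.

-1.46 (inferior good)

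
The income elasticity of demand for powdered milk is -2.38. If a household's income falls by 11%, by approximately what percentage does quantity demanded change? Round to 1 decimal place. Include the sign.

%ΔQ ≈ η × %ΔI = -2.38 × (-11%) = 26.2%.

26.2%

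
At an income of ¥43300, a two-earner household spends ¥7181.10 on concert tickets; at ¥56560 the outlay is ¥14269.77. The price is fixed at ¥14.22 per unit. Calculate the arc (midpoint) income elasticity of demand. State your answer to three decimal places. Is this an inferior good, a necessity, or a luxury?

With a constant price, Q₁ = 7181.10/14.22 = 505.000 and Q₂ = 14269.77/14.22 = 1003.500 (equivalently, work directly with expenditure since P cancels).
Midpoint %ΔQ = (14269.77 − 7181.10)/10725.44 = 0.66092; midpoint %ΔI = (56560 − 43300)/49930 = 0.26557.
η = 0.66092 / 0.26557 = 2.489.
η > 1 ⇒ luxury.

2.489 (luxury)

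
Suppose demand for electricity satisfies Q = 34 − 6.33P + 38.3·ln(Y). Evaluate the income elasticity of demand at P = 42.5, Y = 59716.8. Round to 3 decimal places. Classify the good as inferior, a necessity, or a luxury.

0.206 (necessity)

At P = 42.5, Y = 59716.8: Q = 186.174.
Holding P constant, ∂Q/∂Y = 38.3/Y = 0.000641361.
η_Y = (∂Q/∂Y)·(Y/Q) = 0.000641361 × (59716.8/186.174) = 0.206.
Since 0 < η < 1, this is a necessity.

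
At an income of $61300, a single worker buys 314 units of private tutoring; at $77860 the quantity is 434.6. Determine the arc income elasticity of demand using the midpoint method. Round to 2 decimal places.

ΔQ = 434.6 − 314 = 120.6; midpoint Q̄ = (314 + 434.6)/2 = 374.3.
ΔI = 77860 − 61300 = 16560; midpoint Ī = (61300 + 77860)/2 = 69580.
η = (ΔQ/Q̄) ÷ (ΔI/Ī) = (120.6/374.3) ÷ (16560/69580) = 1.35.

1.35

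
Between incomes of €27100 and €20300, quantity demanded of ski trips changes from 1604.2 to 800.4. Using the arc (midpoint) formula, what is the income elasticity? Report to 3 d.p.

ΔQ = 800.4 − 1604.2 = -803.8; midpoint Q̄ = (1604.2 + 800.4)/2 = 1202.3.
ΔI = 20300 − 27100 = -6800; midpoint Ī = (27100 + 20300)/2 = 23700.
η = (ΔQ/Q̄) ÷ (ΔI/Ī) = (-803.8/1202.3) ÷ (-6800/23700) = 2.330.

2.330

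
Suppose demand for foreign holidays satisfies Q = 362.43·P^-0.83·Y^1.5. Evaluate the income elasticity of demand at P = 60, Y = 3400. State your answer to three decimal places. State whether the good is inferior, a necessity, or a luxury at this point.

For a multiplicative demand Q = A·P^α·Y^β, the income elasticity is β everywhere.
Here β = 1.5, so η = 1.500.
Since η > 1, this is a luxury.

1.500 (luxury)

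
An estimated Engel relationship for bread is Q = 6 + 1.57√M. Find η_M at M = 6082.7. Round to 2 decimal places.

0.48

At M = 6082.7: Q = 128.447.
dQ/dM = 1.57/(2√M) = 0.0100652 at this income.
η = (dQ/dM)·(M/Q) = 0.0100652 × (6082.7/128.447) = 0.48.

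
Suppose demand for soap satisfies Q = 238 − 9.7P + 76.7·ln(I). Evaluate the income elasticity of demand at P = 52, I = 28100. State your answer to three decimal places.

At P = 52, I = 28100: Q = 519.278.
Holding P constant, ∂Q/∂I = 76.7/I = 0.00272954.
η_I = (∂Q/∂I)·(I/Q) = 0.00272954 × (28100/519.278) = 0.148.

0.148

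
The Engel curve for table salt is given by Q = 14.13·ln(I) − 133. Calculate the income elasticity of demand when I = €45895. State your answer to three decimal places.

0.757

At I = 45895: Q = 18.673.
dQ/dI = 14.13/I = 0.000307877 at this income.
η = (dQ/dI)·(I/Q) = 0.000307877 × (45895/18.673) = 0.757.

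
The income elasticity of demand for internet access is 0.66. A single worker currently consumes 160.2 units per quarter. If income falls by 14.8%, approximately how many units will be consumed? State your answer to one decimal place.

144.6

%ΔQ ≈ η × %ΔI = 0.66 × (-14.8%) = -9.768%.
New Q ≈ 160.2 × (1 − 0.09768) = 144.6.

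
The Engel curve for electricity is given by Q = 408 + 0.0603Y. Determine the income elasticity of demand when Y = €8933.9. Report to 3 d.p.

0.569

At Y = 8933.9: Q = 946.714.
dQ/dY = 0.0603.
η = (dQ/dY)·(Y/Q) = 0.0603 × (8933.9/946.714) = 0.569.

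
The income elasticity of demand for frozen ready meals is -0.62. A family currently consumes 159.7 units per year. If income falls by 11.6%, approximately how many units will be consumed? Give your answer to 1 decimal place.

%ΔQ ≈ η × %ΔI = -0.62 × (-11.6%) = 7.192%.
New Q ≈ 159.7 × (1 + 0.07192) = 171.2.

171.2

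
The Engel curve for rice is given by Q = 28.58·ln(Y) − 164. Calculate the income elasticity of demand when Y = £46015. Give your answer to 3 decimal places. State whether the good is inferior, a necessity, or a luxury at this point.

0.200 (necessity)

At Y = 46015: Q = 142.856.
dQ/dY = 28.58/Y = 0.000621102 at this income.
η = (dQ/dY)·(Y/Q) = 0.000621102 × (46015/142.856) = 0.200.
Since 0 < η < 1, the good is a necessity.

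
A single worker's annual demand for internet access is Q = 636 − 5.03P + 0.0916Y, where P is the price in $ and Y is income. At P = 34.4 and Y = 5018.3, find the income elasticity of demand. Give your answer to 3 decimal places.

0.498

At P = 34.4, Y = 5018.3: Q = 922.644.
Holding P constant, ∂Q/∂Y = 0.0916.
η_Y = (∂Q/∂Y)·(Y/Q) = 0.0916 × (5018.3/922.644) = 0.498.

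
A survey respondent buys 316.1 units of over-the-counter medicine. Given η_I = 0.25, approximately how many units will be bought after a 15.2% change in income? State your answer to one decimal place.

328.1

%ΔQ ≈ η × %ΔI = 0.25 × 15.2% = 3.8%.
New Q ≈ 316.1 × (1 + 0.038) = 328.1.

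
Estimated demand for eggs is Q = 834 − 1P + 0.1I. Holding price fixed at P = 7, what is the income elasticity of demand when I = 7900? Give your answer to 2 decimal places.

0.49

At P = 7, I = 7900: Q = 1617.000.
Holding P constant, ∂Q/∂I = 0.1.
η_I = (∂Q/∂I)·(I/Q) = 0.1 × (7900/1617.000) = 0.49.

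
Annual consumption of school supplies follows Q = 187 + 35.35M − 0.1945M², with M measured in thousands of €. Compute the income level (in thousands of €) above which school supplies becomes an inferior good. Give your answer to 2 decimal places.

dQ/dM = 35.35 − 0.389M.
The good is inferior where dQ/dM < 0. Setting dQ/dM = 0 gives M = 35.35 / 0.389 = 90.87.

90.87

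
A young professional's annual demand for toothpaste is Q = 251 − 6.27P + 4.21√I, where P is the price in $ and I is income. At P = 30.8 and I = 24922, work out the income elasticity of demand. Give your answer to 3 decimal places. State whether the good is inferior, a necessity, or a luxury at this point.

At P = 30.8, I = 24922: Q = 722.504.
Holding P constant, ∂Q/∂I = 4.21/(2√I) = 0.013334.
η_I = (∂Q/∂I)·(I/Q) = 0.013334 × (24922/722.504) = 0.460.
Since 0 < η < 1, this is a necessity.

0.460 (necessity)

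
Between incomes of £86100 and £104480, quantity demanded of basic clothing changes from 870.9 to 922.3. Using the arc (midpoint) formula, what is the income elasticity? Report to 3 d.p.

ΔQ = 922.3 − 870.9 = 51.4; midpoint Q̄ = (870.9 + 922.3)/2 = 896.6.
ΔI = 104480 − 86100 = 18380; midpoint Ī = (86100 + 104480)/2 = 95290.
η = (ΔQ/Q̄) ÷ (ΔI/Ī) = (51.4/896.6) ÷ (18380/95290) = 0.297.

0.297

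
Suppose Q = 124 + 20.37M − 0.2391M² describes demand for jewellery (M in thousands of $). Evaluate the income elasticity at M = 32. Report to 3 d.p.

At M = 32: Q = 531.0016.
dQ/dM = 20.37 − 0.4782M = 5.06760.
η = (dQ/dM)·(M/Q) = 5.06760 × (32/531.0016) = 0.305.

0.305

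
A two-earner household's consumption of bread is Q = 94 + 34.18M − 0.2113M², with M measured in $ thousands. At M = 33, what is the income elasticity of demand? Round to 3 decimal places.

At M = 33: Q = 991.8343.
dQ/dM = 34.18 − 0.4226M = 20.23420.
η = (dQ/dM)·(M/Q) = 20.23420 × (33/991.8343) = 0.673.

0.673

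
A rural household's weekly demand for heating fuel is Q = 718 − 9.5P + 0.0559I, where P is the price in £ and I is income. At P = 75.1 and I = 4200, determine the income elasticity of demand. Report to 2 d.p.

0.98

At P = 75.1, I = 4200: Q = 239.330.
Holding P constant, ∂Q/∂I = 0.0559.
η_I = (∂Q/∂I)·(I/Q) = 0.0559 × (4200/239.330) = 0.98.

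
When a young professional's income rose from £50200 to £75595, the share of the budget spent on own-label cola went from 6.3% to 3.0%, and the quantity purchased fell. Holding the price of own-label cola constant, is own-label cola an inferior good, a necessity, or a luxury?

Quantity demanded falls as income rises, so η < 0.

inferior good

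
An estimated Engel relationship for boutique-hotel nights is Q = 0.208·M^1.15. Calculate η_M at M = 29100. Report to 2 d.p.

For Q = A·M^β the income elasticity is constant and equal to β.
Here β = 1.15, so η = 1.15.

1.15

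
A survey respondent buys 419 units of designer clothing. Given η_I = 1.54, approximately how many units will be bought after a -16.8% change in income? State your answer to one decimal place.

%ΔQ ≈ η × %ΔI = 1.54 × (-16.8%) = -25.872%.
New Q ≈ 419 × (1 − 0.25872) = 310.6.

310.6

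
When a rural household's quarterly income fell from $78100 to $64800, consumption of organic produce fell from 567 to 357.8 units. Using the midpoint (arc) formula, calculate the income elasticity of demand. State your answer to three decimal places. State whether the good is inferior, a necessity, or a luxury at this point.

2.430 (luxury)

ΔQ = 357.8 − 567 = -209.2; midpoint Q̄ = (567 + 357.8)/2 = 462.4.
ΔI = 64800 − 78100 = -13300; midpoint Ī = (78100 + 64800)/2 = 71450.
η = (ΔQ/Q̄) ÷ (ΔI/Ī) = (-209.2/462.4) ÷ (-13300/71450) = 2.430.
η > 1 ⇒ luxury.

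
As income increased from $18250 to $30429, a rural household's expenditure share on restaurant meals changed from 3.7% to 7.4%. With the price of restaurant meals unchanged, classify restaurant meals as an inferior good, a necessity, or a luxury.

The budget share rises as income rises, so η > 1.

luxury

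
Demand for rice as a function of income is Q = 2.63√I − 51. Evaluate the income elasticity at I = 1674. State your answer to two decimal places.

0.95

At I = 1674: Q = 56.605.
dQ/dI = 2.63/(2√I) = 0.0321402 at this income.
η = (dQ/dI)·(I/Q) = 0.0321402 × (1674/56.605) = 0.95.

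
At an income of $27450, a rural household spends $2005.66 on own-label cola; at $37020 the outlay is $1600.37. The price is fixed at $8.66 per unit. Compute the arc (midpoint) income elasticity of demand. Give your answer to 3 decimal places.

-0.757

With a constant price, Q₁ = 2005.66/8.66 = 231.600 and Q₂ = 1600.37/8.66 = 184.800 (equivalently, work directly with expenditure since P cancels).
Midpoint %ΔQ = (1600.37 − 2005.66)/1803.02 = -0.22478; midpoint %ΔI = (37020 − 27450)/32235 = 0.29688.
η = -0.22478 / 0.29688 = -0.757.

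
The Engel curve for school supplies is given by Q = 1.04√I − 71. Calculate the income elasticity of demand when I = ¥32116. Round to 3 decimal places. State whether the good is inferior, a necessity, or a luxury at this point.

At I = 32116: Q = 115.378.
dQ/dI = 1.04/(2√I) = 0.00290163 at this income.
η = (dQ/dI)·(I/Q) = 0.00290163 × (32116/115.378) = 0.808.
Since 0 < η < 1, the good is a necessity.

0.808 (necessity)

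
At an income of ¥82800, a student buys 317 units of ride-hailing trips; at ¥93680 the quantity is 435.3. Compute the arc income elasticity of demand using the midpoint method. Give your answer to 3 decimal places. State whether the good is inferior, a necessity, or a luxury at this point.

2.551 (luxury)

ΔQ = 435.3 − 317 = 118.3; midpoint Q̄ = (317 + 435.3)/2 = 376.15.
ΔI = 93680 − 82800 = 10880; midpoint Ī = (82800 + 93680)/2 = 88240.
η = (ΔQ/Q̄) ÷ (ΔI/Ī) = (118.3/376.15) ÷ (10880/88240) = 2.551.
η > 1 ⇒ luxury.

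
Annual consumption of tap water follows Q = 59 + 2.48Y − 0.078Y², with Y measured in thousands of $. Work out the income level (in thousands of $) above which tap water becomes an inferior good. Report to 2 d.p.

15.90

dQ/dY = 2.48 − 0.156Y.
The good is inferior where dQ/dY < 0. Setting dQ/dY = 0 gives Y = 2.48 / 0.156 = 15.90.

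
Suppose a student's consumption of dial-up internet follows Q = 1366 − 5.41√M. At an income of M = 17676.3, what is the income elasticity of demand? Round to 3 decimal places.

At M = 17676.3: Q = 646.728.
dQ/dM = -5.41/(2√M) = -0.0203457 at this income.
η = (dQ/dM)·(M/Q) = -0.0203457 × (17676.3/646.728) = -0.556.

-0.556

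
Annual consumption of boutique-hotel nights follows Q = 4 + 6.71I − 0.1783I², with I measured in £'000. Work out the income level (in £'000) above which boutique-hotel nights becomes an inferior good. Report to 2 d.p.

dQ/dI = 6.71 − 0.3566I.
The good is inferior where dQ/dI < 0. Setting dQ/dI = 0 gives I = 6.71 / 0.3566 = 18.82.

18.82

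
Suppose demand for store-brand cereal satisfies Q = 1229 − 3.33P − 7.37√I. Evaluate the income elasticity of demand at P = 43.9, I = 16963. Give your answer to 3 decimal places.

At P = 43.9, I = 16963: Q = 122.929.
Holding P constant, ∂Q/∂I = -7.37/(2√I) = -0.0282935.
η_I = (∂Q/∂I)·(I/Q) = -0.0282935 × (16963/122.929) = -3.904.

-3.904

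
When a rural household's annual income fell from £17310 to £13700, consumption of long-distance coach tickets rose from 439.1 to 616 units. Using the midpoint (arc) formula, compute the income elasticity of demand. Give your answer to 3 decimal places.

ΔQ = 616 − 439.1 = 176.9; midpoint Q̄ = (439.1 + 616)/2 = 527.55.
ΔI = 13700 − 17310 = -3610; midpoint Ī = (17310 + 13700)/2 = 15505.
η = (ΔQ/Q̄) ÷ (ΔI/Ī) = (176.9/527.55) ÷ (-3610/15505) = -1.440.

-1.440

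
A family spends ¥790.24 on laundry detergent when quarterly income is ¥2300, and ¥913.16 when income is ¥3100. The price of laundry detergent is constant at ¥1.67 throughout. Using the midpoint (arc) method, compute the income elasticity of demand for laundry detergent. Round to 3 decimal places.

With a constant price, Q₁ = 790.24/1.67 = 473.198 and Q₂ = 913.16/1.67 = 546.802 (equivalently, work directly with expenditure since P cancels).
Midpoint %ΔQ = (913.16 − 790.24)/851.70 = 0.14432; midpoint %ΔI = (3100 − 2300)/2700 = 0.29630.
η = 0.14432 / 0.29630 = 0.487.

0.487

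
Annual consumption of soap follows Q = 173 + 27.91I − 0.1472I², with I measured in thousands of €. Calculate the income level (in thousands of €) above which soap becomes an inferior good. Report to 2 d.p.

94.80

dQ/dI = 27.91 − 0.2944I.
The good is inferior where dQ/dI < 0. Setting dQ/dI = 0 gives I = 27.91 / 0.2944 = 94.80.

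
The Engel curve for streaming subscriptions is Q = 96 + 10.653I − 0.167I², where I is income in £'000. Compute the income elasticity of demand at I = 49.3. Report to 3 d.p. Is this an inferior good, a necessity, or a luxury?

-1.331 (inferior good)

At I = 49.3: Q = 215.3011.
dQ/dI = 10.653 − 0.334I = -5.81320.
η = (dQ/dI)·(I/Q) = -5.81320 × (49.3/215.3011) = -1.331.
η < 0 ⇒ inferior good.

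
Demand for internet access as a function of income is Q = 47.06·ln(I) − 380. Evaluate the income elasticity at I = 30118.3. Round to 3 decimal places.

At I = 30118.3: Q = 105.325.
dQ/dI = 47.06/I = 0.00156251 at this income.
η = (dQ/dI)·(I/Q) = 0.00156251 × (30118.3/105.325) = 0.447.

0.447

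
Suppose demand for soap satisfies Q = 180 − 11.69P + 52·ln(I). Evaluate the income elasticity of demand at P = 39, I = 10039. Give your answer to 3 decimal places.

At P = 39, I = 10039: Q = 203.230.
Holding P constant, ∂Q/∂I = 52/I = 0.0051798.
η_I = (∂Q/∂I)·(I/Q) = 0.0051798 × (10039/203.230) = 0.256.

0.256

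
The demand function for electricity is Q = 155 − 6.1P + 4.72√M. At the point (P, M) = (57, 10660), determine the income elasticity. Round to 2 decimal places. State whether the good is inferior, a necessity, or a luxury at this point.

0.83 (necessity)

At P = 57, M = 10660: Q = 294.627.
Holding P constant, ∂Q/∂M = 4.72/(2√M) = 0.0228577.
η_M = (∂Q/∂M)·(M/Q) = 0.0228577 × (10660/294.627) = 0.83.
Since 0 < η < 1, this is a necessity.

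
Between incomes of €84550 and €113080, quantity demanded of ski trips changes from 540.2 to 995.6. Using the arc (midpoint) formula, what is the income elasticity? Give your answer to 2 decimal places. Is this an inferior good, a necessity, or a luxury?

ΔQ = 995.6 − 540.2 = 455.4; midpoint Q̄ = (540.2 + 995.6)/2 = 767.9.
ΔI = 113080 − 84550 = 28530; midpoint Ī = (84550 + 113080)/2 = 98815.
η = (ΔQ/Q̄) ÷ (ΔI/Ī) = (455.4/767.9) ÷ (28530/98815) = 2.05.
η > 1 ⇒ luxury.

2.05 (luxury)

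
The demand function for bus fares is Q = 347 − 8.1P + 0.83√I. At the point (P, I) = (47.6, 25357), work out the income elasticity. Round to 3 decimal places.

At P = 47.6, I = 25357: Q = 93.608.
Holding P constant, ∂Q/∂I = 0.83/(2√I) = 0.00260615.
η_I = (∂Q/∂I)·(I/Q) = 0.00260615 × (25357/93.608) = 0.706.

0.706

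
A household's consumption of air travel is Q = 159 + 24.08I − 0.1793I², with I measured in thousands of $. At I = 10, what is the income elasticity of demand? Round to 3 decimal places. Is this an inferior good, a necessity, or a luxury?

At I = 10: Q = 381.8700.
dQ/dI = 24.08 − 0.3586I = 20.49400.
η = (dQ/dI)·(I/Q) = 20.49400 × (10/381.8700) = 0.537.
0 < η < 1 ⇒ necessity.

0.537 (necessity)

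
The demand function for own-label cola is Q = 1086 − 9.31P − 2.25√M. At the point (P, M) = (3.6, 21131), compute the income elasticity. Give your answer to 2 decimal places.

At P = 3.6, M = 21131: Q = 725.413.
Holding P constant, ∂Q/∂M = -2.25/(2√M) = -0.00773914.
η_M = (∂Q/∂M)·(M/Q) = -0.00773914 × (21131/725.413) = -0.23.

-0.23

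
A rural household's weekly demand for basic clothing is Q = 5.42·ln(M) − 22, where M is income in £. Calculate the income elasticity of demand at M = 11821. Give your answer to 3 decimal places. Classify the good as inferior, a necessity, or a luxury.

At M = 11821: Q = 28.827.
dQ/dM = 5.42/M = 0.000458506 at this income.
η = (dQ/dM)·(M/Q) = 0.000458506 × (11821/28.827) = 0.188.
Since 0 < η < 1, the good is a necessity.

0.188 (necessity)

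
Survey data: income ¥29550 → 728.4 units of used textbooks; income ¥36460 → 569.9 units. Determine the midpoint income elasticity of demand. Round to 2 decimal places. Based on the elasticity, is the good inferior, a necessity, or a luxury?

-1.17 (inferior good)

ΔQ = 569.9 − 728.4 = -158.5; midpoint Q̄ = (728.4 + 569.9)/2 = 649.15.
ΔI = 36460 − 29550 = 6910; midpoint Ī = (29550 + 36460)/2 = 33005.
η = (ΔQ/Q̄) ÷ (ΔI/Ī) = (-158.5/649.15) ÷ (6910/33005) = -1.17.
η < 0 ⇒ inferior good.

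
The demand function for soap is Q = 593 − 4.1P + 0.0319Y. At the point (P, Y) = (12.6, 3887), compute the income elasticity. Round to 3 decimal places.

At P = 12.6, Y = 3887: Q = 665.335.
Holding P constant, ∂Q/∂Y = 0.0319.
η_Y = (∂Q/∂Y)·(Y/Q) = 0.0319 × (3887/665.335) = 0.186.

0.186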